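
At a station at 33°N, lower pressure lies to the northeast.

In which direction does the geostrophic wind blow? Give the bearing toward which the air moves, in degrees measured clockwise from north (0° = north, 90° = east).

135°

The pressure-gradient force points toward the northeast (bearing 045°).
Geostrophic balance: in the Northern Hemisphere the Coriolis force deflects motion to the right, so the geostrophic wind blows 90° to the right of the pressure-gradient force (low pressure on the left).
Rotating 045° by 90° clockwise gives 135° — the wind blows toward the southeast.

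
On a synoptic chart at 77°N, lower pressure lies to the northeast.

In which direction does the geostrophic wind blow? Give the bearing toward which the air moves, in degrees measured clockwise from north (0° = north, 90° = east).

135°

The pressure-gradient force points toward the northeast (bearing 045°).
Geostrophic balance: in the Northern Hemisphere the Coriolis force deflects motion to the right, so the geostrophic wind blows 90° to the right of the pressure-gradient force (low pressure on the left).
Rotating 045° by 90° clockwise gives 135° — the wind blows toward the southeast.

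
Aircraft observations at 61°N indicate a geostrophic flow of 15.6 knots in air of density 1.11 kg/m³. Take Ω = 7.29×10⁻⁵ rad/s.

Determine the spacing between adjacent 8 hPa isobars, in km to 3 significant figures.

Coriolis parameter at 61°N:
f = 2Ω sin φ = 2 × 7.29×10⁻⁵ × sin 61° = 1.28×10⁻⁴ s⁻¹
Wind speed in SI: 15.6 knots = 8.03 m/s
Geostrophic balance rearranged: |∂P/∂n| = f ρ V_g
|∂P/∂n| = 1.28×10⁻⁴ × 1.11 × 8.03 = 1.14×10⁻³ Pa/m
Isobar spacing: Δn = ΔP/|∂P/∂n| = 800 Pa / 1.14×10⁻³ Pa/m = 704251 m ≈ 704 km

704 km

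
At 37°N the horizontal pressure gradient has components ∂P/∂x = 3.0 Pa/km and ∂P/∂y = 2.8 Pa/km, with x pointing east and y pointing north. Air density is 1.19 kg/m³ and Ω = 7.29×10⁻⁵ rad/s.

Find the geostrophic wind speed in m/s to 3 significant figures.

39.3 m/s

Coriolis parameter at 37°N:
f = 2Ω sin φ = 2 × 7.29×10⁻⁵ × sin 37° = 8.77×10⁻⁵ s⁻¹
Component geostrophic relations (x east, y north):
u_g = −(1/(fρ)) ∂P/∂y,  v_g = (1/(fρ)) ∂P/∂x
u_g = −(2.8×10⁻³)/(8.77×10⁻⁵ × 1.19) = −26.8 m/s;  v_g = (3.0×10⁻³)/(8.77×10⁻⁵ × 1.19) = 28.7 m/s
|V_g| = √(u_g² + v_g²) = 39.3 m/s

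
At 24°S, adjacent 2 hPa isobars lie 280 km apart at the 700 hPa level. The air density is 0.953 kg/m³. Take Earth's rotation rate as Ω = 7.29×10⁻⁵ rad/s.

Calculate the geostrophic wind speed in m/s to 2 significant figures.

Coriolis parameter at 24°S:
f = 2Ω sin φ = 2 × 7.29×10⁻⁵ × sin 24° = 5.93×10⁻⁵ s⁻¹
Pressure gradient: |∂P/∂n| = 200 Pa / 280000 m = 7.14×10⁻⁴ Pa/m
Geostrophic balance (pressure-gradient force = Coriolis force):
V_g = (1/(fρ)) |∂P/∂n| = 7.14×10⁻⁴ / (5.93×10⁻⁵ × 0.953) = 12.6 m/s

13 m/s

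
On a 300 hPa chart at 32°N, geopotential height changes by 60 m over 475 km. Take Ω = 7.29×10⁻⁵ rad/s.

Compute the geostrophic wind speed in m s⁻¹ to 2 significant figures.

16 m s⁻¹

Coriolis parameter at 32°N:
f = 2Ω sin φ = 2 × 7.29×10⁻⁵ × sin 32° = 7.73×10⁻⁵ s⁻¹
Height gradient: |∂Z/∂n| = 60 m / 475000 m = 1.26×10⁻⁴
On a pressure surface, geostrophic balance gives V_g = (g/f)|∂Z/∂n|:
V_g = 9.81 × 1.26×10⁻⁴ / 7.73×10⁻⁵ = 16.0 m/s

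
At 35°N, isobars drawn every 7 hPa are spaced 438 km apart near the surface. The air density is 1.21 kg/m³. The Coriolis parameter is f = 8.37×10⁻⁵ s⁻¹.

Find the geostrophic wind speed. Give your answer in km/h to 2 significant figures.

57 km/h

Pressure gradient: |∂P/∂n| = 700 Pa / 438000 m = 1.60×10⁻³ Pa/m
Geostrophic balance (pressure-gradient force = Coriolis force):
V_g = (1/(fρ)) |∂P/∂n| = 1.60×10⁻³ / (8.37×10⁻⁵ × 1.21) = 15.8 m/s
Converting: 15.8 m/s × 3.6 = 57 km/h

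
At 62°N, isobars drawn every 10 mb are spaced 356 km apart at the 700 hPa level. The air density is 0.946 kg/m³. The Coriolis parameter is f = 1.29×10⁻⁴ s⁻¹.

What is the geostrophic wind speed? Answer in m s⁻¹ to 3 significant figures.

23.0 m s⁻¹

Pressure gradient: |∂P/∂n| = 1000 Pa / 356000 m = 2.81×10⁻³ Pa/m
Geostrophic balance (pressure-gradient force = Coriolis force):
V_g = (1/(fρ)) |∂P/∂n| = 2.81×10⁻³ / (1.29×10⁻⁴ × 0.946) = 23.0 m/s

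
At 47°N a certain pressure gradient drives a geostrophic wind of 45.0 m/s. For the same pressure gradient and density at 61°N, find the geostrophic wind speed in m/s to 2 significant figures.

With the same pressure gradient and density, V_g ∝ 1/f ∝ 1/sin φ.
V₂ = V₁ · sin φ₁ / sin φ₂ = 45.0 × sin 47° / sin 61°
V₂ = 45.0 × 0.7314/0.8746 = 38 m/s

38 m/s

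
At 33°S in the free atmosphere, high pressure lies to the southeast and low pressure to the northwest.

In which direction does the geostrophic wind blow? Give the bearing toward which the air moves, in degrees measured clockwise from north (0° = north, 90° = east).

The pressure-gradient force points toward the northwest (bearing 315°).
Geostrophic balance: in the Southern Hemisphere the Coriolis force deflects motion to the left, so the geostrophic wind blows 90° to the left of the pressure-gradient force (low pressure on the right).
Rotating 315° by 90° counterclockwise gives 225° — the wind blows toward the southwest.

225°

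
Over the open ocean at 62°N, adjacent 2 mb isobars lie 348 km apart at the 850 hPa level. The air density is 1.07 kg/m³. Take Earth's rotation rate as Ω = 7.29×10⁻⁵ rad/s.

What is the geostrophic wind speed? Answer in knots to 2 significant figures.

8.1 knots

Coriolis parameter at 62°N:
f = 2Ω sin φ = 2 × 7.29×10⁻⁵ × sin 62° = 1.29×10⁻⁴ s⁻¹
Pressure gradient: |∂P/∂n| = 200 Pa / 348000 m = 5.75×10⁻⁴ Pa/m
Geostrophic balance (pressure-gradient force = Coriolis force):
V_g = (1/(fρ)) |∂P/∂n| = 5.75×10⁻⁴ / (1.29×10⁻⁴ × 1.07) = 4.17 m/s
Converting: 4.17 m/s × 1.944 = 8.1 knots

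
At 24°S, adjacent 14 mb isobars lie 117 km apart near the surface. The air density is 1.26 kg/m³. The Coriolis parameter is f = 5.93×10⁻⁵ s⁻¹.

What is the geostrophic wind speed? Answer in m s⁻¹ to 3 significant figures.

160 m s⁻¹

Pressure gradient: |∂P/∂n| = 1400 Pa / 117000 m = 1.20×10⁻² Pa/m
Geostrophic balance (pressure-gradient force = Coriolis force):
V_g = (1/(fρ)) |∂P/∂n| = 1.20×10⁻² / (5.93×10⁻⁵ × 1.26) = 160 m/s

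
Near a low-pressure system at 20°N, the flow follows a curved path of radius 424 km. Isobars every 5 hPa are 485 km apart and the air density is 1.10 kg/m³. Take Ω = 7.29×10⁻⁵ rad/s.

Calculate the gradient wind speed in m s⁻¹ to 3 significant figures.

12.0 m s⁻¹

Coriolis parameter at 20°N:
f = 2Ω sin φ = 2 × 7.29×10⁻⁵ × sin 20° = 4.99×10⁻⁵ s⁻¹
Pressure gradient: |∂P/∂n| = 500 Pa / 485000 m = 1.03×10⁻³ Pa/m
Geostrophic speed: V_g = |∂P/∂n|/(fρ) = 1.03×10⁻³/(4.99×10⁻⁵ × 1.10) = 18.8 m/s
Around a low, centrifugal force acts outward with Coriolis, so pressure-gradient force balances both:
(1/ρ)|∂P/∂n| = fV + V²/R  →  V² + fR·V − fR·V_g = 0
With fR = 4.99×10⁻⁵ × 424×10³ m = 21.1 m/s:
V = [−fR + √((fR)² + 4 fR V_g)]/2 = [−21.1 + √(21.1² + 4×21.1×18.8)]/2 = 12 m/s
Subgeostrophic (V < V_g = 18.8 m/s), as expected around a low.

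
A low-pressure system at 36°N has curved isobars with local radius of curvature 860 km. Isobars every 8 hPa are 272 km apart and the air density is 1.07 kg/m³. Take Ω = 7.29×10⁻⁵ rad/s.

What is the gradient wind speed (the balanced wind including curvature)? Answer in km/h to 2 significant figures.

87 km/h

Coriolis parameter at 36°N:
f = 2Ω sin φ = 2 × 7.29×10⁻⁵ × sin 36° = 8.57×10⁻⁵ s⁻¹
Pressure gradient: |∂P/∂n| = 800 Pa / 272000 m = 2.94×10⁻³ Pa/m
Geostrophic speed: V_g = |∂P/∂n|/(fρ) = 2.94×10⁻³/(8.57×10⁻⁵ × 1.07) = 32.1 m/s
Around a low, centrifugal force acts outward with Coriolis, so pressure-gradient force balances both:
(1/ρ)|∂P/∂n| = fV + V²/R  →  V² + fR·V − fR·V_g = 0
With fR = 8.57×10⁻⁵ × 860×10³ m = 73.7 m/s:
V = [−fR + √((fR)² + 4 fR V_g)]/2 = [−73.7 + √(73.7² + 4×73.7×32.1)]/2 = 24.2 m/s
Subgeostrophic (V < V_g = 32.1 m/s), as expected around a low.
Converting: 24.2 m/s × 3.6 = 87 km/h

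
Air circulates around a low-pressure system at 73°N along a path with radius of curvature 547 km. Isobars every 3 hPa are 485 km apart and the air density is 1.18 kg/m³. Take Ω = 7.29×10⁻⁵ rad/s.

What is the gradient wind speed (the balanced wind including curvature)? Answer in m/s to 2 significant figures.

Coriolis parameter at 73°N:
f = 2Ω sin φ = 2 × 7.29×10⁻⁵ × sin 73° = 1.39×10⁻⁴ s⁻¹
Pressure gradient: |∂P/∂n| = 300 Pa / 485000 m = 6.19×10⁻⁴ Pa/m
Geostrophic speed: V_g = |∂P/∂n|/(fρ) = 6.19×10⁻⁴/(1.39×10⁻⁴ × 1.18) = 3.76 m/s
Around a low, centrifugal force acts outward with Coriolis, so pressure-gradient force balances both:
(1/ρ)|∂P/∂n| = fV + V²/R  →  V² + fR·V − fR·V_g = 0
With fR = 1.39×10⁻⁴ × 547×10³ m = 76.3 m/s:
V = [−fR + √((fR)² + 4 fR V_g)]/2 = [−76.3 + √(76.3² + 4×76.3×3.76)]/2 = 3.59 m/s
Subgeostrophic (V < V_g = 3.76 m/s), as expected around a low.

3.6 m/s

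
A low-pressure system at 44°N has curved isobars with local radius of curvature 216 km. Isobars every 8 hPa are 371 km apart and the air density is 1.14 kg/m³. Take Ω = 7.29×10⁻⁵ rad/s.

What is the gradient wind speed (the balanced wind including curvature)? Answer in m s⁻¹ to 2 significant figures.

Coriolis parameter at 44°N:
f = 2Ω sin φ = 2 × 7.29×10⁻⁵ × sin 44° = 1.01×10⁻⁴ s⁻¹
Pressure gradient: |∂P/∂n| = 800 Pa / 371000 m = 2.16×10⁻³ Pa/m
Geostrophic speed: V_g = |∂P/∂n|/(fρ) = 2.16×10⁻³/(1.01×10⁻⁴ × 1.14) = 18.7 m/s
Around a low, centrifugal force acts outward with Coriolis, so pressure-gradient force balances both:
(1/ρ)|∂P/∂n| = fV + V²/R  →  V² + fR·V − fR·V_g = 0
With fR = 1.01×10⁻⁴ × 216×10³ m = 21.9 m/s:
V = [−fR + √((fR)² + 4 fR V_g)]/2 = [−21.9 + √(21.9² + 4×21.9×18.7)]/2 = 12 m/s
Subgeostrophic (V < V_g = 18.7 m/s), as expected around a low.

12 m s⁻¹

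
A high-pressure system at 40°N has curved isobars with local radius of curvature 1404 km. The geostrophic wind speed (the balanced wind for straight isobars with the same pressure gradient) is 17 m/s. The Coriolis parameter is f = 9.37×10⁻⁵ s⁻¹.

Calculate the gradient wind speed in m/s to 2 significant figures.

20 m/s

Around a high, pressure-gradient force acts outward with centrifugal, so Coriolis balances both:
fV = (1/ρ)|∂P/∂n| + V²/R  →  V² − fR·V + fR·V_g = 0
With fR = 9.37×10⁻⁵ × 1404×10³ m = 132 m/s:
V = [fR − √((fR)² − 4 fR V_g)]/2 = [132 − √(132² − 4×132×17)]/2 = 20.1 m/s
Supergeostrophic (V > V_g = 17 m/s), as expected around a high.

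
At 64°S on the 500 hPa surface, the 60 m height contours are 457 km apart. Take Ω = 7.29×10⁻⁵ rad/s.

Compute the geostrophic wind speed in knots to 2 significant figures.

Coriolis parameter at 64°S:
f = 2Ω sin φ = 2 × 7.29×10⁻⁵ × sin 64° = 1.31×10⁻⁴ s⁻¹
Height gradient: |∂Z/∂n| = 60 m / 457000 m = 1.31×10⁻⁴
On a pressure surface, geostrophic balance gives V_g = (g/f)|∂Z/∂n|:
V_g = 9.81 × 1.31×10⁻⁴ / 1.31×10⁻⁴ = 9.83 m/s
Converting: 9.83 m/s × 1.944 = 19 knots

19 knots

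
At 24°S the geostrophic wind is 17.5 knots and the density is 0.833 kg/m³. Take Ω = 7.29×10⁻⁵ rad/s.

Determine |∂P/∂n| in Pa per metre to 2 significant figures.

4.4×10⁻⁴ Pa/m

Coriolis parameter at 24°S:
f = 2Ω sin φ = 2 × 7.29×10⁻⁵ × sin 24° = 5.93×10⁻⁵ s⁻¹
Wind speed in SI: 17.5 knots = 9.00 m/s
Geostrophic balance rearranged: |∂P/∂n| = f ρ V_g
|∂P/∂n| = 5.93×10⁻⁵ × 0.833 × 9.00 = 4.45×10⁻⁴ Pa/m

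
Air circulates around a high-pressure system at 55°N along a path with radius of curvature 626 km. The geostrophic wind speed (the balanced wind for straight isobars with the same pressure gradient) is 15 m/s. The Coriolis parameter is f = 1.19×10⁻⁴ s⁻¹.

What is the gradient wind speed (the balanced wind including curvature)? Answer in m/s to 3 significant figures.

20.8 m/s

Around a high, pressure-gradient force acts outward with centrifugal, so Coriolis balances both:
fV = (1/ρ)|∂P/∂n| + V²/R  →  V² − fR·V + fR·V_g = 0
With fR = 1.19×10⁻⁴ × 626×10³ m = 74.5 m/s:
V = [fR − √((fR)² − 4 fR V_g)]/2 = [74.5 − √(74.5² − 4×74.5×15)]/2 = 20.8 m/s
Supergeostrophic (V > V_g = 15 m/s), as expected around a high.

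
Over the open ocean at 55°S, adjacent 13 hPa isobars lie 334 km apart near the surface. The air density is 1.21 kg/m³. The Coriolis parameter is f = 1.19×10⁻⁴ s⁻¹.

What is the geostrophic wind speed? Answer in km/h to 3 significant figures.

Pressure gradient: |∂P/∂n| = 1300 Pa / 334000 m = 3.89×10⁻³ Pa/m
Geostrophic balance (pressure-gradient force = Coriolis force):
V_g = (1/(fρ)) |∂P/∂n| = 3.89×10⁻³ / (1.19×10⁻⁴ × 1.21) = 27.0 m/s
Converting: 27.0 m/s × 3.6 = 97.3 km/h

97.3 km/h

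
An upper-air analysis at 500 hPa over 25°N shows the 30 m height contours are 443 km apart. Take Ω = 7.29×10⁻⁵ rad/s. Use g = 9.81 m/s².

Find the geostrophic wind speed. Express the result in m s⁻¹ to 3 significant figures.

10.8 m s⁻¹

Coriolis parameter at 25°N:
f = 2Ω sin φ = 2 × 7.29×10⁻⁵ × sin 25° = 6.16×10⁻⁵ s⁻¹
Height gradient: |∂Z/∂n| = 30 m / 443000 m = 6.77×10⁻⁵
On a pressure surface, geostrophic balance gives V_g = (g/f)|∂Z/∂n|:
V_g = 9.81 × 6.77×10⁻⁵ / 6.16×10⁻⁵ = 10.8 m/s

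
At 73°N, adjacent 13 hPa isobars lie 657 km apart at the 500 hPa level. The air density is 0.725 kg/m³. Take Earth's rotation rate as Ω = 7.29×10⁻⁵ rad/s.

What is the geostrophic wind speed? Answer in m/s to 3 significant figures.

19.6 m/s

Coriolis parameter at 73°N:
f = 2Ω sin φ = 2 × 7.29×10⁻⁵ × sin 73° = 1.39×10⁻⁴ s⁻¹
Pressure gradient: |∂P/∂n| = 1300 Pa / 657000 m = 1.98×10⁻³ Pa/m
Geostrophic balance (pressure-gradient force = Coriolis force):
V_g = (1/(fρ)) |∂P/∂n| = 1.98×10⁻³ / (1.39×10⁻⁴ × 0.725) = 19.6 m/s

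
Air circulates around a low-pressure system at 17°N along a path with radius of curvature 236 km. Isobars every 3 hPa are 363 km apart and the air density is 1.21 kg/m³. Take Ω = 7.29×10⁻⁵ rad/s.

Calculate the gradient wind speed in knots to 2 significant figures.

Coriolis parameter at 17°N:
f = 2Ω sin φ = 2 × 7.29×10⁻⁵ × sin 17° = 4.26×10⁻⁵ s⁻¹
Pressure gradient: |∂P/∂n| = 300 Pa / 363000 m = 8.26×10⁻⁴ Pa/m
Geostrophic speed: V_g = |∂P/∂n|/(fρ) = 8.26×10⁻⁴/(4.26×10⁻⁵ × 1.21) = 16.0 m/s
Around a low, centrifugal force acts outward with Coriolis, so pressure-gradient force balances both:
(1/ρ)|∂P/∂n| = fV + V²/R  →  V² + fR·V − fR·V_g = 0
With fR = 4.26×10⁻⁵ × 236×10³ m = 10.1 m/s:
V = [−fR + √((fR)² + 4 fR V_g)]/2 = [−10.1 + √(10.1² + 4×10.1×16)]/2 = 8.63 m/s
Subgeostrophic (V < V_g = 16 m/s), as expected around a low.
Converting: 8.63 m/s × 1.944 = 17 knots

17 knots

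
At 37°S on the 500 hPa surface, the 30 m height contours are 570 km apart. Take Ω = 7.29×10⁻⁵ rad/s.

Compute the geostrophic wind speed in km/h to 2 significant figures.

21 km/h

Coriolis parameter at 37°S:
f = 2Ω sin φ = 2 × 7.29×10⁻⁵ × sin 37° = 8.77×10⁻⁵ s⁻¹
Height gradient: |∂Z/∂n| = 30 m / 570000 m = 5.26×10⁻⁵
On a pressure surface, geostrophic balance gives V_g = (g/f)|∂Z/∂n|:
V_g = 9.81 × 5.26×10⁻⁵ / 8.77×10⁻⁵ = 5.88 m/s
Converting: 5.88 m/s × 3.6 = 21 km/h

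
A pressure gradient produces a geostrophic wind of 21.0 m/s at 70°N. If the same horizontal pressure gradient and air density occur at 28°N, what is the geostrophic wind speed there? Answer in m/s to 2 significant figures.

With the same pressure gradient and density, V_g ∝ 1/f ∝ 1/sin φ.
V₂ = V₁ · sin φ₁ / sin φ₂ = 21.0 × sin 70° / sin 28°
V₂ = 21.0 × 0.9397/0.4695 = 42 m/s

42 m/s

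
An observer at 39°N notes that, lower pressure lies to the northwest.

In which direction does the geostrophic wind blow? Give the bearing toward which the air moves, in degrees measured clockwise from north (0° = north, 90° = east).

The pressure-gradient force points toward the northwest (bearing 315°).
Geostrophic balance: in the Northern Hemisphere the Coriolis force deflects motion to the right, so the geostrophic wind blows 90° to the right of the pressure-gradient force (low pressure on the left).
Rotating 315° by 90° clockwise gives 045° — the wind blows toward the northeast.

045°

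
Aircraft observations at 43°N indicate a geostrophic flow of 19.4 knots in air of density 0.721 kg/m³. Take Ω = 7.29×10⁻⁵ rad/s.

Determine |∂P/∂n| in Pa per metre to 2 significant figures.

Coriolis parameter at 43°N:
f = 2Ω sin φ = 2 × 7.29×10⁻⁵ × sin 43° = 9.94×10⁻⁵ s⁻¹
Wind speed in SI: 19.4 knots = 9.98 m/s
Geostrophic balance rearranged: |∂P/∂n| = f ρ V_g
|∂P/∂n| = 9.94×10⁻⁵ × 0.721 × 9.98 = 7.16×10⁻⁴ Pa/m

7.2×10⁻⁴ Pa/m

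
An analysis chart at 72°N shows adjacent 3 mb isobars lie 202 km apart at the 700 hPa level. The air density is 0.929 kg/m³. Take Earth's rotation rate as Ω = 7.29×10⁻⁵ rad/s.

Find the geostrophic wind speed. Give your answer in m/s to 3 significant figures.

Coriolis parameter at 72°N:
f = 2Ω sin φ = 2 × 7.29×10⁻⁵ × sin 72° = 1.39×10⁻⁴ s⁻¹
Pressure gradient: |∂P/∂n| = 300 Pa / 202000 m = 1.49×10⁻³ Pa/m
Geostrophic balance (pressure-gradient force = Coriolis force):
V_g = (1/(fρ)) |∂P/∂n| = 1.49×10⁻³ / (1.39×10⁻⁴ × 0.929) = 11.5 m/s

11.5 m/s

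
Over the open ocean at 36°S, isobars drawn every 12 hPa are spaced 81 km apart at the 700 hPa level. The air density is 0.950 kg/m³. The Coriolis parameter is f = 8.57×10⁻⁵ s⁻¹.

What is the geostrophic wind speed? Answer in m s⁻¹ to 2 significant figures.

Pressure gradient: |∂P/∂n| = 1200 Pa / 81000 m = 1.48×10⁻² Pa/m
Geostrophic balance (pressure-gradient force = Coriolis force):
V_g = (1/(fρ)) |∂P/∂n| = 1.48×10⁻² / (8.57×10⁻⁵ × 0.950) = 182 m/s

180 m s⁻¹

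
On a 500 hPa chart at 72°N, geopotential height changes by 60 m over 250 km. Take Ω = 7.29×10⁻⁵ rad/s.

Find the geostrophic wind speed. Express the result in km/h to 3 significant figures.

61.1 km/h

Coriolis parameter at 72°N:
f = 2Ω sin φ = 2 × 7.29×10⁻⁵ × sin 72° = 1.39×10⁻⁴ s⁻¹
Height gradient: |∂Z/∂n| = 60 m / 250000 m = 2.40×10⁻⁴
On a pressure surface, geostrophic balance gives V_g = (g/f)|∂Z/∂n|:
V_g = 9.81 × 2.40×10⁻⁴ / 1.39×10⁻⁴ = 17.0 m/s
Converting: 17.0 m/s × 3.6 = 61.1 km/h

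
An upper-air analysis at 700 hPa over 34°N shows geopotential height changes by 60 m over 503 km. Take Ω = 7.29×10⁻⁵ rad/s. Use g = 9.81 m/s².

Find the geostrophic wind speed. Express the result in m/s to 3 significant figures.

Coriolis parameter at 34°N:
f = 2Ω sin φ = 2 × 7.29×10⁻⁵ × sin 34° = 8.15×10⁻⁵ s⁻¹
Height gradient: |∂Z/∂n| = 60 m / 503000 m = 1.19×10⁻⁴
On a pressure surface, geostrophic balance gives V_g = (g/f)|∂Z/∂n|:
V_g = 9.81 × 1.19×10⁻⁴ / 8.15×10⁻⁵ = 14.4 m/s

14.4 m/s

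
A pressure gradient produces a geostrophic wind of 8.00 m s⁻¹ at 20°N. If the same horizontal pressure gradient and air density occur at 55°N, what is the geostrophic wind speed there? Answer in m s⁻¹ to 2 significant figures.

With the same pressure gradient and density, V_g ∝ 1/f ∝ 1/sin φ.
V₂ = V₁ · sin φ₁ / sin φ₂ = 8.00 × sin 20° / sin 55°
V₂ = 8.00 × 0.3420/0.8192 = 3.3 m s⁻¹

3.3 m s⁻¹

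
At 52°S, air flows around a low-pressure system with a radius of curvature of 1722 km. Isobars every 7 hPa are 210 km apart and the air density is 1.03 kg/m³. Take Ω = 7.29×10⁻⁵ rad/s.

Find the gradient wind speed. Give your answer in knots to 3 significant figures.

48.6 knots

Coriolis parameter at 52°S:
f = 2Ω sin φ = 2 × 7.29×10⁻⁵ × sin 52° = 1.15×10⁻⁴ s⁻¹
Pressure gradient: |∂P/∂n| = 700 Pa / 210000 m = 3.33×10⁻³ Pa/m
Geostrophic speed: V_g = |∂P/∂n|/(fρ) = 3.33×10⁻³/(1.15×10⁻⁴ × 1.03) = 28.2 m/s
Around a low, centrifugal force acts outward with Coriolis, so pressure-gradient force balances both:
(1/ρ)|∂P/∂n| = fV + V²/R  →  V² + fR·V − fR·V_g = 0
With fR = 1.15×10⁻⁴ × 1722×10³ m = 198 m/s:
V = [−fR + √((fR)² + 4 fR V_g)]/2 = [−198 + √(198² + 4×198×28.2)]/2 = 25 m/s
Subgeostrophic (V < V_g = 28.2 m/s), as expected around a low.
Converting: 25 m/s × 1.944 = 48.6 knots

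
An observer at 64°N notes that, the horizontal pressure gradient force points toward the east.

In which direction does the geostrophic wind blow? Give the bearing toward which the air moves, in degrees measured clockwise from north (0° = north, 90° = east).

180°

The pressure-gradient force points toward the east (bearing 090°).
Geostrophic balance: in the Northern Hemisphere the Coriolis force deflects motion to the right, so the geostrophic wind blows 90° to the right of the pressure-gradient force (low pressure on the left).
Rotating 090° by 90° clockwise gives 180° — the wind blows toward the south.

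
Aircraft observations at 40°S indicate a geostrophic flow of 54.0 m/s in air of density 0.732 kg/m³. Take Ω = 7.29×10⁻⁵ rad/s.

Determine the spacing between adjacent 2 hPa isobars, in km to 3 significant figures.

54.0 km

Coriolis parameter at 40°S:
f = 2Ω sin φ = 2 × 7.29×10⁻⁵ × sin 40° = 9.37×10⁻⁵ s⁻¹
Geostrophic balance rearranged: |∂P/∂n| = f ρ V_g
|∂P/∂n| = 9.37×10⁻⁵ × 0.732 × 54.0 = 3.70×10⁻³ Pa/m
Isobar spacing: Δn = ΔP/|∂P/∂n| = 200 Pa / 3.70×10⁻³ Pa/m = 53988 m ≈ 54.0 km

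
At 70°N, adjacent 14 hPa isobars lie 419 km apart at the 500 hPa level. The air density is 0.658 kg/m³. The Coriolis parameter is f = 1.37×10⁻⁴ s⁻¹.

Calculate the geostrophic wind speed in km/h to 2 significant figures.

Pressure gradient: |∂P/∂n| = 1400 Pa / 419000 m = 3.34×10⁻³ Pa/m
Geostrophic balance (pressure-gradient force = Coriolis force):
V_g = (1/(fρ)) |∂P/∂n| = 3.34×10⁻³ / (1.37×10⁻⁴ × 0.658) = 37.1 m/s
Converting: 37.1 m/s × 3.6 = 130 km/h

130 km/h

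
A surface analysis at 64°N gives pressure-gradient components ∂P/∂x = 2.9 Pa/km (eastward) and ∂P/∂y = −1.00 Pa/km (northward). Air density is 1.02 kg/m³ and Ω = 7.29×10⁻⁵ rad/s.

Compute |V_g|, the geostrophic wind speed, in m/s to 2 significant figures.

23 m/s

Coriolis parameter at 64°N:
f = 2Ω sin φ = 2 × 7.29×10⁻⁵ × sin 64° = 1.31×10⁻⁴ s⁻¹
Component geostrophic relations (x east, y north):
u_g = −(1/(fρ)) ∂P/∂y,  v_g = (1/(fρ)) ∂P/∂x
u_g = −(−1.00×10⁻³)/(1.31×10⁻⁴ × 1.02) = 7.48 m/s;  v_g = (2.9×10⁻³)/(1.31×10⁻⁴ × 1.02) = 21.7 m/s
|V_g| = √(u_g² + v_g²) = 22.9 m/s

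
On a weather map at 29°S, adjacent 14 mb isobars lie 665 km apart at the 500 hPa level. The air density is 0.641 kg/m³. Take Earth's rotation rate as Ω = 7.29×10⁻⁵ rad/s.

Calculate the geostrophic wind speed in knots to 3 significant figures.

Coriolis parameter at 29°S:
f = 2Ω sin φ = 2 × 7.29×10⁻⁵ × sin 29° = 7.07×10⁻⁵ s⁻¹
Pressure gradient: |∂P/∂n| = 1400 Pa / 665000 m = 2.11×10⁻³ Pa/m
Geostrophic balance (pressure-gradient force = Coriolis force):
V_g = (1/(fρ)) |∂P/∂n| = 2.11×10⁻³ / (7.07×10⁻⁵ × 0.641) = 46.5 m/s
Converting: 46.5 m/s × 1.944 = 90.3 knots

90.3 knots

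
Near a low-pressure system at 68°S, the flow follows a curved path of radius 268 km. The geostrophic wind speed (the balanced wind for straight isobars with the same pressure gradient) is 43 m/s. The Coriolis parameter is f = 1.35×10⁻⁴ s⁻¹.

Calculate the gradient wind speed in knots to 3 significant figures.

Around a low, centrifugal force acts outward with Coriolis, so pressure-gradient force balances both:
(1/ρ)|∂P/∂n| = fV + V²/R  →  V² + fR·V − fR·V_g = 0
With fR = 1.35×10⁻⁴ × 268×10³ m = 36.2 m/s:
V = [−fR + √((fR)² + 4 fR V_g)]/2 = [−36.2 + √(36.2² + 4×36.2×43)]/2 = 25.3 m/s
Subgeostrophic (V < V_g = 43 m/s), as expected around a low.
Converting: 25.3 m/s × 1.944 = 49.2 knots

49.2 knots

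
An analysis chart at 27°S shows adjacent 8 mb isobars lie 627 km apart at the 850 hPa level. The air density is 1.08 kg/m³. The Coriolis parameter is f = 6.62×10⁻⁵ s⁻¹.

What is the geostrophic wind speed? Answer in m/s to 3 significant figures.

17.8 m/s

Pressure gradient: |∂P/∂n| = 800 Pa / 627000 m = 1.28×10⁻³ Pa/m
Geostrophic balance (pressure-gradient force = Coriolis force):
V_g = (1/(fρ)) |∂P/∂n| = 1.28×10⁻³ / (6.62×10⁻⁵ × 1.08) = 17.8 m/s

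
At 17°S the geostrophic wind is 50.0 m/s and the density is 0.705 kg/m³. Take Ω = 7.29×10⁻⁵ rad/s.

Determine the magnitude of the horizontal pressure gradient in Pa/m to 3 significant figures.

1.50×10⁻³ Pa/m

Coriolis parameter at 17°S:
f = 2Ω sin φ = 2 × 7.29×10⁻⁵ × sin 17° = 4.26×10⁻⁵ s⁻¹
Geostrophic balance rearranged: |∂P/∂n| = f ρ V_g
|∂P/∂n| = 4.26×10⁻⁵ × 0.705 × 50.0 = 1.50×10⁻³ Pa/m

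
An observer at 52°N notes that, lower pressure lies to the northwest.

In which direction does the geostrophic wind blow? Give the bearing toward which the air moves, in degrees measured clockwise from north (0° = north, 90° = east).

The pressure-gradient force points toward the northwest (bearing 315°).
Geostrophic balance: in the Northern Hemisphere the Coriolis force deflects motion to the right, so the geostrophic wind blows 90° to the right of the pressure-gradient force (low pressure on the left).
Rotating 315° by 90° clockwise gives 045° — the wind blows toward the northeast.

045°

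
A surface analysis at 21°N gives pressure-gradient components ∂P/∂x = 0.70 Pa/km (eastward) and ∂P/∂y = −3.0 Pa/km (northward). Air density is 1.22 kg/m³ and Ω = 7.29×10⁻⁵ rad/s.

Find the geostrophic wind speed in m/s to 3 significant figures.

48.3 m/s

Coriolis parameter at 21°N:
f = 2Ω sin φ = 2 × 7.29×10⁻⁵ × sin 21° = 5.23×10⁻⁵ s⁻¹
Component geostrophic relations (x east, y north):
u_g = −(1/(fρ)) ∂P/∂y,  v_g = (1/(fρ)) ∂P/∂x
u_g = −(−3.0×10⁻³)/(5.23×10⁻⁵ × 1.22) = 47.1 m/s;  v_g = (0.70×10⁻³)/(5.23×10⁻⁵ × 1.22) = 11.0 m/s
|V_g| = √(u_g² + v_g²) = 48.3 m/s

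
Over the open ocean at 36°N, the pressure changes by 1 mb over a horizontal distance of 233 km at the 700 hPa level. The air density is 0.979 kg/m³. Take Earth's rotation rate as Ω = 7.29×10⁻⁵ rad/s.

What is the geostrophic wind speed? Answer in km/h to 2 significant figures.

Coriolis parameter at 36°N:
f = 2Ω sin φ = 2 × 7.29×10⁻⁵ × sin 36° = 8.57×10⁻⁵ s⁻¹
Pressure gradient: |∂P/∂n| = 100 Pa / 233000 m = 4.29×10⁻⁴ Pa/m
Geostrophic balance (pressure-gradient force = Coriolis force):
V_g = (1/(fρ)) |∂P/∂n| = 4.29×10⁻⁴ / (8.57×10⁻⁵ × 0.979) = 5.12 m/s
Converting: 5.12 m/s × 3.6 = 18 km/h

18 km/h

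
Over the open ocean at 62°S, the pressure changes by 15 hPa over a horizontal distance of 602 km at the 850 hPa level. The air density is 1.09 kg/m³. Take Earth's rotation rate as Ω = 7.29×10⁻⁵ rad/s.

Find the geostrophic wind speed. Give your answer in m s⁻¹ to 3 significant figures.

17.8 m s⁻¹

Coriolis parameter at 62°S:
f = 2Ω sin φ = 2 × 7.29×10⁻⁵ × sin 62° = 1.29×10⁻⁴ s⁻¹
Pressure gradient: |∂P/∂n| = 1500 Pa / 602000 m = 2.49×10⁻³ Pa/m
Geostrophic balance (pressure-gradient force = Coriolis force):
V_g = (1/(fρ)) |∂P/∂n| = 2.49×10⁻³ / (1.29×10⁻⁴ × 1.09) = 17.8 m/s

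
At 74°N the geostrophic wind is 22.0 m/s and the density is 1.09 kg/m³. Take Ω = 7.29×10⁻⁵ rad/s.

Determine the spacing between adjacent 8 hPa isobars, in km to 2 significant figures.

240 km

Coriolis parameter at 74°N:
f = 2Ω sin φ = 2 × 7.29×10⁻⁵ × sin 74° = 1.40×10⁻⁴ s⁻¹
Geostrophic balance rearranged: |∂P/∂n| = f ρ V_g
|∂P/∂n| = 1.40×10⁻⁴ × 1.09 × 22.0 = 3.36×10⁻³ Pa/m
Isobar spacing: Δn = ΔP/|∂P/∂n| = 800 Pa / 3.36×10⁻³ Pa/m = 238035 m ≈ 240 km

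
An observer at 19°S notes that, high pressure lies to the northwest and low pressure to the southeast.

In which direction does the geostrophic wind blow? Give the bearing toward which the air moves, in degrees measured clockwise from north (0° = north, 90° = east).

The pressure-gradient force points toward the southeast (bearing 135°).
Geostrophic balance: in the Southern Hemisphere the Coriolis force deflects motion to the left, so the geostrophic wind blows 90° to the left of the pressure-gradient force (low pressure on the right).
Rotating 135° by 90° counterclockwise gives 045° — the wind blows toward the northeast.

045°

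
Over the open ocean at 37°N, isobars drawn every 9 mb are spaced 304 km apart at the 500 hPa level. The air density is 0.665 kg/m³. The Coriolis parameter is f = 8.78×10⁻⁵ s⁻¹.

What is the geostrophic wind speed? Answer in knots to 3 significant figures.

Pressure gradient: |∂P/∂n| = 900 Pa / 304000 m = 2.96×10⁻³ Pa/m
Geostrophic balance (pressure-gradient force = Coriolis force):
V_g = (1/(fρ)) |∂P/∂n| = 2.96×10⁻³ / (8.78×10⁻⁵ × 0.665) = 50.7 m/s
Converting: 50.7 m/s × 1.944 = 98.6 knots

98.6 knots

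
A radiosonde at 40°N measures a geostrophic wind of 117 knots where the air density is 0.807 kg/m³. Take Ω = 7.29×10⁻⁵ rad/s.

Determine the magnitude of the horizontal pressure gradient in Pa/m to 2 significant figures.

Coriolis parameter at 40°N:
f = 2Ω sin φ = 2 × 7.29×10⁻⁵ × sin 40° = 9.37×10⁻⁵ s⁻¹
Wind speed in SI: 117 knots = 60.2 m/s
Geostrophic balance rearranged: |∂P/∂n| = f ρ V_g
|∂P/∂n| = 9.37×10⁻⁵ × 0.807 × 60.2 = 4.55×10⁻³ Pa/m

4.6×10⁻³ Pa/m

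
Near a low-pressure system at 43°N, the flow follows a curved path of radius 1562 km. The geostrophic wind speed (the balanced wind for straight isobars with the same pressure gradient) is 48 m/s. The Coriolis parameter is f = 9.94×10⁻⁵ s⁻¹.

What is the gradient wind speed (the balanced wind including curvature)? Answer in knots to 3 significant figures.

74.8 knots

Around a low, centrifugal force acts outward with Coriolis, so pressure-gradient force balances both:
(1/ρ)|∂P/∂n| = fV + V²/R  →  V² + fR·V − fR·V_g = 0
With fR = 9.94×10⁻⁵ × 1562×10³ m = 155 m/s:
V = [−fR + √((fR)² + 4 fR V_g)]/2 = [−155 + √(155² + 4×155×48)]/2 = 38.5 m/s
Subgeostrophic (V < V_g = 48 m/s), as expected around a low.
Converting: 38.5 m/s × 1.944 = 74.8 knots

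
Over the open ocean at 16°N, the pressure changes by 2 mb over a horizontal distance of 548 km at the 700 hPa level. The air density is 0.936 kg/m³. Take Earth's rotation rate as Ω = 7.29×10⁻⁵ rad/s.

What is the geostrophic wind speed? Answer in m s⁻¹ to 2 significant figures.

9.7 m s⁻¹

Coriolis parameter at 16°N:
f = 2Ω sin φ = 2 × 7.29×10⁻⁵ × sin 16° = 4.02×10⁻⁵ s⁻¹
Pressure gradient: |∂P/∂n| = 200 Pa / 548000 m = 3.65×10⁻⁴ Pa/m
Geostrophic balance (pressure-gradient force = Coriolis force):
V_g = (1/(fρ)) |∂P/∂n| = 3.65×10⁻⁴ / (4.02×10⁻⁵ × 0.936) = 9.70 m/s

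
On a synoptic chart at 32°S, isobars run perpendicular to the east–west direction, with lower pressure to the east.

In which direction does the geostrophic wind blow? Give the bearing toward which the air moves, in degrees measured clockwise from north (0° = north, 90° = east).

000°

The pressure-gradient force points toward the east (bearing 090°).
Geostrophic balance: in the Southern Hemisphere the Coriolis force deflects motion to the left, so the geostrophic wind blows 90° to the left of the pressure-gradient force (low pressure on the right).
Rotating 090° by 90° counterclockwise gives 000° — the wind blows toward the north.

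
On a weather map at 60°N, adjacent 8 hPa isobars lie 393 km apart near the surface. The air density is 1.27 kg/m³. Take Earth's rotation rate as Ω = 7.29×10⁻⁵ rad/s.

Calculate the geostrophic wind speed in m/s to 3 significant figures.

Coriolis parameter at 60°N:
f = 2Ω sin φ = 2 × 7.29×10⁻⁵ × sin 60° = 1.26×10⁻⁴ s⁻¹
Pressure gradient: |∂P/∂n| = 800 Pa / 393000 m = 2.04×10⁻³ Pa/m
Geostrophic balance (pressure-gradient force = Coriolis force):
V_g = (1/(fρ)) |∂P/∂n| = 2.04×10⁻³ / (1.26×10⁻⁴ × 1.27) = 12.7 m/s

12.7 m/s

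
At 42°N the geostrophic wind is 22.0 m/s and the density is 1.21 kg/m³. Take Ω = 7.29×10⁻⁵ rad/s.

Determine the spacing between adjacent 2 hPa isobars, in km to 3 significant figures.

Coriolis parameter at 42°N:
f = 2Ω sin φ = 2 × 7.29×10⁻⁵ × sin 42° = 9.76×10⁻⁵ s⁻¹
Geostrophic balance rearranged: |∂P/∂n| = f ρ V_g
|∂P/∂n| = 9.76×10⁻⁵ × 1.21 × 22.0 = 2.60×10⁻³ Pa/m
Isobar spacing: Δn = ΔP/|∂P/∂n| = 200 Pa / 2.60×10⁻³ Pa/m = 77011 m ≈ 77.0 km

77.0 km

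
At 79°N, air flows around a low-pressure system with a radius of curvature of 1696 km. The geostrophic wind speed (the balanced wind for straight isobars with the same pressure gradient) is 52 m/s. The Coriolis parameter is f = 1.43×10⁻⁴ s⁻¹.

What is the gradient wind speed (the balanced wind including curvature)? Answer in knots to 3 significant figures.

85.6 knots

Around a low, centrifugal force acts outward with Coriolis, so pressure-gradient force balances both:
(1/ρ)|∂P/∂n| = fV + V²/R  →  V² + fR·V − fR·V_g = 0
With fR = 1.43×10⁻⁴ × 1696×10³ m = 243 m/s:
V = [−fR + √((fR)² + 4 fR V_g)]/2 = [−243 + √(243² + 4×243×52)]/2 = 44 m/s
Subgeostrophic (V < V_g = 52 m/s), as expected around a low.
Converting: 44 m/s × 1.944 = 85.6 knots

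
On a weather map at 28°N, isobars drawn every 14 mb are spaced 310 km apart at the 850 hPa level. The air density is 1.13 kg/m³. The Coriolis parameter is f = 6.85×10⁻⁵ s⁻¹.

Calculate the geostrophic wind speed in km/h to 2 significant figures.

210 km/h

Pressure gradient: |∂P/∂n| = 1400 Pa / 310000 m = 4.52×10⁻³ Pa/m
Geostrophic balance (pressure-gradient force = Coriolis force):
V_g = (1/(fρ)) |∂P/∂n| = 4.52×10⁻³ / (6.85×10⁻⁵ × 1.13) = 58.3 m/s
Converting: 58.3 m/s × 3.6 = 210 km/h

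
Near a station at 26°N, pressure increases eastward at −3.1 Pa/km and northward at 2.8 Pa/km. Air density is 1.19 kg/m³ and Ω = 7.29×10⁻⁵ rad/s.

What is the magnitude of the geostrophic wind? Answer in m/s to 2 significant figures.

55 m/s

Coriolis parameter at 26°N:
f = 2Ω sin φ = 2 × 7.29×10⁻⁵ × sin 26° = 6.39×10⁻⁵ s⁻¹
Component geostrophic relations (x east, y north):
u_g = −(1/(fρ)) ∂P/∂y,  v_g = (1/(fρ)) ∂P/∂x
u_g = −(2.8×10⁻³)/(6.39×10⁻⁵ × 1.19) = −36.8 m/s;  v_g = (−3.1×10⁻³)/(6.39×10⁻⁵ × 1.19) = −40.8 m/s
|V_g| = √(u_g² + v_g²) = 54.9 m/s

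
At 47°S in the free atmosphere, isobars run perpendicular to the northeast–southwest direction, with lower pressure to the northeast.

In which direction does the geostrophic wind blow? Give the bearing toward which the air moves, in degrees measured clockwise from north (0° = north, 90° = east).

315°

The pressure-gradient force points toward the northeast (bearing 045°).
Geostrophic balance: in the Southern Hemisphere the Coriolis force deflects motion to the left, so the geostrophic wind blows 90° to the left of the pressure-gradient force (low pressure on the right).
Rotating 045° by 90° counterclockwise gives 315° — the wind blows toward the northwest.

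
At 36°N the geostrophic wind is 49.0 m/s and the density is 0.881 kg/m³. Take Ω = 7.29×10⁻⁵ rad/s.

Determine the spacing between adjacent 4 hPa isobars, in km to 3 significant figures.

108 km

Coriolis parameter at 36°N:
f = 2Ω sin φ = 2 × 7.29×10⁻⁵ × sin 36° = 8.57×10⁻⁵ s⁻¹
Geostrophic balance rearranged: |∂P/∂n| = f ρ V_g
|∂P/∂n| = 8.57×10⁻⁵ × 0.881 × 49.0 = 3.70×10⁻³ Pa/m
Isobar spacing: Δn = ΔP/|∂P/∂n| = 400 Pa / 3.70×10⁻³ Pa/m = 108121 m ≈ 108 km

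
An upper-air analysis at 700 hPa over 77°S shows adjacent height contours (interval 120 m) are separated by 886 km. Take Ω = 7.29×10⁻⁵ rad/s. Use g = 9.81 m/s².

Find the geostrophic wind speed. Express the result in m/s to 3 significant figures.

Coriolis parameter at 77°S:
f = 2Ω sin φ = 2 × 7.29×10⁻⁵ × sin 77° = 1.42×10⁻⁴ s⁻¹
Height gradient: |∂Z/∂n| = 120 m / 886000 m = 1.35×10⁻⁴
On a pressure surface, geostrophic balance gives V_g = (g/f)|∂Z/∂n|:
V_g = 9.81 × 1.35×10⁻⁴ / 1.42×10⁻⁴ = 9.35 m/s

9.35 m/s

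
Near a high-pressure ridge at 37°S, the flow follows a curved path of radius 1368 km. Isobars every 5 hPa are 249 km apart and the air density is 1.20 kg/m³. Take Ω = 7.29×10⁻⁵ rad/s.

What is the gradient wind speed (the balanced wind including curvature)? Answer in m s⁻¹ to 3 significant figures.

Coriolis parameter at 37°S:
f = 2Ω sin φ = 2 × 7.29×10⁻⁵ × sin 37° = 8.77×10⁻⁵ s⁻¹
Pressure gradient: |∂P/∂n| = 500 Pa / 249000 m = 2.01×10⁻³ Pa/m
Geostrophic speed: V_g = |∂P/∂n|/(fρ) = 2.01×10⁻³/(8.77×10⁻⁵ × 1.20) = 19.1 m/s
Around a high, pressure-gradient force acts outward with centrifugal, so Coriolis balances both:
fV = (1/ρ)|∂P/∂n| + V²/R  →  V² − fR·V + fR·V_g = 0
With fR = 8.77×10⁻⁵ × 1368×10³ m = 120 m/s:
V = [fR − √((fR)² − 4 fR V_g)]/2 = [120 − √(120² − 4×120×19.1)]/2 = 23.8 m/s
Supergeostrophic (V > V_g = 19.1 m/s), as expected around a high.

23.8 m s⁻¹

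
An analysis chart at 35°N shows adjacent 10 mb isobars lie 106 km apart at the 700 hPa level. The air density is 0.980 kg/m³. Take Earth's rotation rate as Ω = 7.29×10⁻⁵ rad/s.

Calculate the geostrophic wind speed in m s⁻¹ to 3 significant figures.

115 m s⁻¹

Coriolis parameter at 35°N:
f = 2Ω sin φ = 2 × 7.29×10⁻⁵ × sin 35° = 8.36×10⁻⁵ s⁻¹
Pressure gradient: |∂P/∂n| = 1000 Pa / 106000 m = 9.43×10⁻³ Pa/m
Geostrophic balance (pressure-gradient force = Coriolis force):
V_g = (1/(fρ)) |∂P/∂n| = 9.43×10⁻³ / (8.36×10⁻⁵ × 0.980) = 115 m/s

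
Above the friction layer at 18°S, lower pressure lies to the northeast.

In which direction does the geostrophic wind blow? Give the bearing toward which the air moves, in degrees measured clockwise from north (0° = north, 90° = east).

315°

The pressure-gradient force points toward the northeast (bearing 045°).
Geostrophic balance: in the Southern Hemisphere the Coriolis force deflects motion to the left, so the geostrophic wind blows 90° to the left of the pressure-gradient force (low pressure on the right).
Rotating 045° by 90° counterclockwise gives 315° — the wind blows toward the northwest.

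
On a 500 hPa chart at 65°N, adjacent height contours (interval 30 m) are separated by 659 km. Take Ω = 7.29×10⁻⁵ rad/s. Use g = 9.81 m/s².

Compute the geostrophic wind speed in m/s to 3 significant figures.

Coriolis parameter at 65°N:
f = 2Ω sin φ = 2 × 7.29×10⁻⁵ × sin 65° = 1.32×10⁻⁴ s⁻¹
Height gradient: |∂Z/∂n| = 30 m / 659000 m = 4.55×10⁻⁵
On a pressure surface, geostrophic balance gives V_g = (g/f)|∂Z/∂n|:
V_g = 9.81 × 4.55×10⁻⁵ / 1.32×10⁻⁴ = 3.38 m/s

3.38 m/s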